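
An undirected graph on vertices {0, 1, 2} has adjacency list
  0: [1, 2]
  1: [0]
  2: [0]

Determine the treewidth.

A width-1 tree decomposition is:
Bags: B1 = {0, 1}  B2 = {0, 2}
Tree: B1–B2
The largest bag has 2 vertices, giving width 1; this decomposition certifies tw(G) ≤ 1. G has an edge, so its treewidth is at least 1. Therefore the treewidth is 1.

1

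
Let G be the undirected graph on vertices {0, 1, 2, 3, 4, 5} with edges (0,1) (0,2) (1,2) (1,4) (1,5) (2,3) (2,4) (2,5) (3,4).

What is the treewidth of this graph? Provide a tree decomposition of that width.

Every bag has size at most 3, so the width is 3 − 1 = 2 and tw(G) ≤ 2. On the other hand G contains the 3-clique {0, 1, 2}. A clique must lie in a single bag of any decomposition, so no decomposition can have width below 2. Therefore the treewidth is 2.

Treewidth 2.
Bags: B1 = {2, 3, 4}  B2 = {1, 2, 4}  B3 = {1, 2, 5}  B4 = {0, 1, 2}
Tree: B1–B2, B2–B3, B3–B4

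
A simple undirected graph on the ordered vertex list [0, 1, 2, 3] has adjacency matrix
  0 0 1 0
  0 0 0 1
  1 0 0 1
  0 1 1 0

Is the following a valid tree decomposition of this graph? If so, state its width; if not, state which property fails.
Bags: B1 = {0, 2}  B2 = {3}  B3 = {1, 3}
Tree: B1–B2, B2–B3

No — edge (2,3) lies in no bag.

A tree decomposition must satisfy three properties: every vertex lies in some bag; for every edge, both endpoints lie together in some bag; and for every vertex, the bags containing it form a connected subtree. Here edge (2,3) lies in no bag, so the decomposition is invalid.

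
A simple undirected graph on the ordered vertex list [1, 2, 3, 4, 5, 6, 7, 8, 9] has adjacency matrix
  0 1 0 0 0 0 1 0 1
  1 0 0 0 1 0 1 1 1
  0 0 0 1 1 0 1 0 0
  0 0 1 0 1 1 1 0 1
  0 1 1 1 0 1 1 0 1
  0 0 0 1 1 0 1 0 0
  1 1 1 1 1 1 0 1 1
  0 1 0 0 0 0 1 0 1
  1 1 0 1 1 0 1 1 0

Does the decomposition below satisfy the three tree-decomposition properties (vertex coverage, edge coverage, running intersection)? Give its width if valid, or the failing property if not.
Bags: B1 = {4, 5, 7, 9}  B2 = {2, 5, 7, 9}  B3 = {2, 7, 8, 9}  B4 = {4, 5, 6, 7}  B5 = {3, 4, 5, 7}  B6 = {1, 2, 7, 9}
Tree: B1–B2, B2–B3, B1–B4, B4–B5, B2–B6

Yes; width 3.

Every vertex of G appears in some bag (union = {1, 2, 3, 4, 5, 6, 7, 8, 9}); every edge is covered by a bag; and for each vertex v the set of bags containing v is connected in the bag tree. The decomposition is therefore valid. The largest bag has 4 vertices, so the width is 3.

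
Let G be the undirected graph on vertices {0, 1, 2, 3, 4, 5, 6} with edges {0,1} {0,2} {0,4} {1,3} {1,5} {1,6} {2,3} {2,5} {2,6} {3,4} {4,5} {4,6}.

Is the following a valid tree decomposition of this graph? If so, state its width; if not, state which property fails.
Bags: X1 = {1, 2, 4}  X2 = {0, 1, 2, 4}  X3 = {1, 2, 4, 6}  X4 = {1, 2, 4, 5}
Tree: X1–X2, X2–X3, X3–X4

A tree decomposition must satisfy three properties: every vertex lies in some bag; for every edge, both endpoints lie together in some bag; and for every vertex, the bags containing it form a connected subtree. Here vertex 3 appears in no bag, so the decomposition is invalid.

No — vertex 3 appears in no bag.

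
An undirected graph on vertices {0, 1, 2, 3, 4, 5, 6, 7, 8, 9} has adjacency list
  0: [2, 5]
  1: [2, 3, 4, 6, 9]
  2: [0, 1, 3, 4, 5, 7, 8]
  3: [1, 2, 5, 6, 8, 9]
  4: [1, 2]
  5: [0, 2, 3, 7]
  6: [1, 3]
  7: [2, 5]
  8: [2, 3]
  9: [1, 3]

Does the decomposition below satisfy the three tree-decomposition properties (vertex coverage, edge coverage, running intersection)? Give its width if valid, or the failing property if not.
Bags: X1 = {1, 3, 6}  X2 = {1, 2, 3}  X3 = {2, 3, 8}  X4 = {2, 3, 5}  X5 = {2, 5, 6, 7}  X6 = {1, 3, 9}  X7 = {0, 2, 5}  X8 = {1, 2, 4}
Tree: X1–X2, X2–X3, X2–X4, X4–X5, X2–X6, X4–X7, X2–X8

No — bags containing vertex 6 are not connected in the tree.

A tree decomposition must satisfy three properties: every vertex lies in some bag; for every edge, both endpoints lie together in some bag; and for every vertex, the bags containing it form a connected subtree. Here bags containing vertex 6 are not connected in the tree, so the decomposition is invalid.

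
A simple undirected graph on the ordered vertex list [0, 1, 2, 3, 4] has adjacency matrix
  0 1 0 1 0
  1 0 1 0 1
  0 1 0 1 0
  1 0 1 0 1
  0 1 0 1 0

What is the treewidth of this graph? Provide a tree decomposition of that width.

Treewidth 2.
One such decomposition:
Bags: B1 = {1, 3, 4}  B2 = {0, 1, 3}  B3 = {1, 2, 3}
Tree: B1–B2, B2–B3

The largest bag has 3 vertices, giving width 2; this decomposition certifies tw(G) ≤ 2. Since 3–4–1–0–3 is a cycle in G, G is not acyclic. Forests are exactly the graphs of treewidth ≤ 1, so tw(G) ≥ 2. The upper and lower bounds meet at 2, so that is the treewidth.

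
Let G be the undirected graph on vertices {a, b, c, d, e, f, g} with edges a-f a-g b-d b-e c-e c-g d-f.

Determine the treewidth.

A width-2 tree decomposition is:
Bags: B1 = {b, d, e}  B2 = {d, e, f}  B3 = {a, e, f}  B4 = {a, e, g}  B5 = {c, e, g}
Tree: B1–B2, B2–B3, B3–B4, B4–B5
The largest bag has 3 vertices, giving width 2; this decomposition certifies tw(G) ≤ 2. For the lower bound, G contains the cycle e–b–d–f–a–g–c–e, so G is not a forest; only forests have treewidth ≤ 1, hence tw(G) ≥ 2. Therefore the treewidth is 2.

2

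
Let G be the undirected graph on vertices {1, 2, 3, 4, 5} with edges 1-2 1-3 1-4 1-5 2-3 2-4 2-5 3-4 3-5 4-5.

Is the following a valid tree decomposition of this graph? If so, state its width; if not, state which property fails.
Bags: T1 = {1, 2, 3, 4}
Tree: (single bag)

No — vertex 5 appears in no bag.

A tree decomposition must satisfy three properties: every vertex lies in some bag; for every edge, both endpoints lie together in some bag; and for every vertex, the bags containing it form a connected subtree. Here vertex 5 appears in no bag, so the decomposition is invalid.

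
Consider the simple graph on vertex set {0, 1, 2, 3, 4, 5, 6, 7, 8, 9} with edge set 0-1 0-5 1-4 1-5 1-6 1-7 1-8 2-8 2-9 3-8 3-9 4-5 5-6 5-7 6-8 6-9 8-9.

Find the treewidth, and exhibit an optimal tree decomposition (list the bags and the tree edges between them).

Each bag holds 3 vertices, so the decomposition has width 2, which upper-bounds the treewidth. On the other hand G contains the 3-clique {1, 6, 8}. A clique must lie in a single bag of any decomposition, so no decomposition can have width below 2. The upper and lower bounds meet at 2, so that is the treewidth.

Treewidth 2.
One such decomposition:
Bags: B1 = {6, 8, 9}  B2 = {1, 6, 8}  B3 = {2, 8, 9}  B4 = {1, 5, 6}  B5 = {0, 1, 5}  B6 = {3, 8, 9}  B7 = {1, 4, 5}  B8 = {1, 5, 7}
Tree: B1–B2, B1–B3, B2–B4, B4–B5, B3–B6, B4–B7, B5–B8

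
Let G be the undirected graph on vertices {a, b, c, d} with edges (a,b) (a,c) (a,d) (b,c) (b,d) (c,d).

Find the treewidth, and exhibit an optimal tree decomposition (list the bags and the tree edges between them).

Treewidth 3.
One optimal decomposition is:
Bags: B1 = {a, b, c, d}
Tree: (single bag)

With just one bag of size 4, the width is 4 − 1 = 3, so tw(G) ≤ 3. For the lower bound, the 4 vertices {a, b, c, d} are pairwise adjacent, and any tree decomposition puts a clique entirely inside one bag — forcing width ≥ 3. Combining the bounds, tw(G) = 3.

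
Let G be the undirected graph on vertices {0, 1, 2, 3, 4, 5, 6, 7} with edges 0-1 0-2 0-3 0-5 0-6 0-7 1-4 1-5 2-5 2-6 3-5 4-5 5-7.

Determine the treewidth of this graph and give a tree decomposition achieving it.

Every bag has size at most 3, so the width is 3 − 1 = 2 and tw(G) ≤ 2. On the other hand G contains the 3-clique {0, 1, 5}. A clique must lie in a single bag of any decomposition, so no decomposition can have width below 2. Therefore the treewidth is 2.

Treewidth 2.
One optimal decomposition is:
Bags: B1 = {0, 5, 7}  B2 = {0, 2, 5}  B3 = {0, 1, 5}  B4 = {0, 3, 5}  B5 = {1, 4, 5}  B6 = {0, 2, 6}
Tree: B1–B2, B2–B3, B1–B4, B3–B5, B2–B6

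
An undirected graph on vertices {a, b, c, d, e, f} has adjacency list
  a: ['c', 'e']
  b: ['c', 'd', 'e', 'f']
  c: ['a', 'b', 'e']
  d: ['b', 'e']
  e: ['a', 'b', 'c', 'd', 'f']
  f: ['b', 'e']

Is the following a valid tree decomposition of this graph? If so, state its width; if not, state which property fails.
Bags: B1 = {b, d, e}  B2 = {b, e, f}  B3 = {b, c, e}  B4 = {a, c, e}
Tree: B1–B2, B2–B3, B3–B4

Yes; width 2.

Every vertex of G appears in some bag (union = {a, b, c, d, e, f}); every edge is covered by a bag; and for each vertex v the set of bags containing v is connected in the bag tree. The decomposition is therefore valid. The largest bag has 3 vertices, so the width is 2.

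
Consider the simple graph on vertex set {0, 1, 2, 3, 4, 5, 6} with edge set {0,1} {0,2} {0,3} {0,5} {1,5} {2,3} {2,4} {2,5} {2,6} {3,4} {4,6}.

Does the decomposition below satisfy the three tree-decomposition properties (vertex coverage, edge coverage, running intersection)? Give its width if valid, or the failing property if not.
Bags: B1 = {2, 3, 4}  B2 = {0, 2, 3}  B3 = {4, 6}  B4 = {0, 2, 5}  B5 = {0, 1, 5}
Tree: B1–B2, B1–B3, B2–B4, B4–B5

No — edge (2,6) lies in no bag.

A tree decomposition must satisfy three properties: every vertex lies in some bag; for every edge, both endpoints lie together in some bag; and for every vertex, the bags containing it form a connected subtree. Here edge (2,6) lies in no bag, so the decomposition is invalid.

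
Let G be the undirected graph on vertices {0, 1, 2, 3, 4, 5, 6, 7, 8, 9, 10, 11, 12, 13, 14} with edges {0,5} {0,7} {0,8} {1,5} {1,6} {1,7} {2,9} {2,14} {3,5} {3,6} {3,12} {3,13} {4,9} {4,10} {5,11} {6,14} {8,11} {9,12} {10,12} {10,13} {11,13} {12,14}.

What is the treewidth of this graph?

3

A width-3 tree decomposition is:
Bags: B1 = {2, 4, 9, 14}  B2 = {4, 9, 12, 14}  B3 = {4, 10, 12, 14}  B4 = {6, 10, 12, 14}  B5 = {3, 6, 10, 12}  B6 = {3, 6, 10, 13}  B7 = {1, 3, 6, 13}  B8 = {1, 3, 5, 13}  B9 = {1, 5, 11, 13}  B10 = {1, 5, 7, 11}  B11 = {0, 5, 7, 11}  B12 = {0, 7, 8, 11}
Tree: B1–B2, B2–B3, B3–B4, B4–B5, B5–B6, B6–B7, B7–B8, B8–B9, B9–B10, B10–B11, B11–B12
Each bag holds 4 vertices, so the decomposition has width 3, which upper-bounds the treewidth. For the lower bound: the 4 vertex sets {2,4,9}, {14}, {12}, {3,6,10,13} are disjoint, each induces a connected subgraph, and every pair is joined by at least one edge of G. Contracting each set to a single vertex therefore yields K_{4} as a minor, and since treewidth is minor-monotone, tw(G) ≥ tw(K_{4}) = 3. Therefore the treewidth is 3.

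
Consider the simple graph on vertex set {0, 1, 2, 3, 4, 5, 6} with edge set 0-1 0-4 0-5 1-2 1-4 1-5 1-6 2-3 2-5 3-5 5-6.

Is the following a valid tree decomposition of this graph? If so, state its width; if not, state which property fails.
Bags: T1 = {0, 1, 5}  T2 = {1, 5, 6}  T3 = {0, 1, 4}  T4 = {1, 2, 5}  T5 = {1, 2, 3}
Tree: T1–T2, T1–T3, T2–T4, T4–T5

A tree decomposition must satisfy three properties: every vertex lies in some bag; for every edge, both endpoints lie together in some bag; and for every vertex, the bags containing it form a connected subtree. Here edge (5,3) lies in no bag, so the decomposition is invalid.

No — edge (5,3) lies in no bag.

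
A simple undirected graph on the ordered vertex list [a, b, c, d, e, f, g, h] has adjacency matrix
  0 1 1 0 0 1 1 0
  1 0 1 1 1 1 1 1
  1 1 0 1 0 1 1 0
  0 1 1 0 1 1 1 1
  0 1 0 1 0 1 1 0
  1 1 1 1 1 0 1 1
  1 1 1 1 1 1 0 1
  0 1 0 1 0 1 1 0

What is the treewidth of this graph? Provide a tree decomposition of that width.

Treewidth 4.
Bags: B1 = {b, c, d, f, g}  B2 = {b, d, f, g, h}  B3 = {b, d, e, f, g}  B4 = {a, b, c, f, g}
Tree: B1–B2, B2–B3, B1–B4

The largest bag has 5 vertices, giving width 4; this decomposition certifies tw(G) ≤ 4. On the other hand G contains the 5-clique {b, d, e, f, g}. A clique must lie in a single bag of any decomposition, so no decomposition can have width below 4. Therefore the treewidth is 4.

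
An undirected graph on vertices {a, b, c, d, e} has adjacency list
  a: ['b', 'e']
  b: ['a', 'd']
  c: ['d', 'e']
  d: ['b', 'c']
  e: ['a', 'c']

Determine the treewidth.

A width-2 tree decomposition is:
Bags: B1 = {a, b, e}  B2 = {b, c, e}  B3 = {b, c, d}
Tree: B1–B2, B2–B3
Every bag has size at most 3, so the width is 3 − 1 = 2 and tw(G) ≤ 2. For the lower bound, G contains the cycle b–a–e–c–d–b, so G is not a forest; only forests have treewidth ≤ 1, hence tw(G) ≥ 2. Hence tw(G) = 2 exactly.

2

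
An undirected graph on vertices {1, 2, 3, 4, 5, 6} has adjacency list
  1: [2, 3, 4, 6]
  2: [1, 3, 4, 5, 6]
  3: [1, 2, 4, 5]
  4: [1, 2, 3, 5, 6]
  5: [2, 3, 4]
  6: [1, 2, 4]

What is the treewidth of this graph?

A width-3 tree decomposition is:
Bags: B1 = {1, 2, 3, 4}  B2 = {1, 2, 4, 6}  B3 = {2, 3, 4, 5}
Tree: B1–B2, B1–B3
The largest bag has 4 vertices, giving width 3; this decomposition certifies tw(G) ≤ 3. For the lower bound, the 4 vertices {1, 2, 3, 4} are pairwise adjacent, and any tree decomposition puts a clique entirely inside one bag — forcing width ≥ 3. Combining the bounds, tw(G) = 3.

3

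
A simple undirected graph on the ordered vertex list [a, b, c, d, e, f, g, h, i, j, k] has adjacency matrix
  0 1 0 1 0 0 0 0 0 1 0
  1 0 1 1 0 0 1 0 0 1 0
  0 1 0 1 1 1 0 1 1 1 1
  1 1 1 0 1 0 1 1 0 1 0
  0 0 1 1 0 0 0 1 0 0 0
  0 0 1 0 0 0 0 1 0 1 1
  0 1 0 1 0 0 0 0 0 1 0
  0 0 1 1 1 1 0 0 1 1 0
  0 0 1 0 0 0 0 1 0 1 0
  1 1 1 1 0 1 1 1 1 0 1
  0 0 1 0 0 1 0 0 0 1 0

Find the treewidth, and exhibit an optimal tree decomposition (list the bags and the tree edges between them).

Treewidth 3.
One such decomposition:
Bags: B1 = {b, c, d, j}  B2 = {c, d, h, j}  B3 = {c, d, e, h}  B4 = {c, f, h, j}  B5 = {c, h, i, j}  B6 = {a, b, d, j}  B7 = {b, d, g, j}  B8 = {c, f, j, k}
Tree: B1–B2, B2–B3, B2–B4, B4–B5, B1–B6, B1–B7, B4–B8

Every bag has size at most 4, so the width is 4 − 1 = 3 and tw(G) ≤ 3. For the lower bound, the 4 vertices {b, d, g, j} are pairwise adjacent, and any tree decomposition puts a clique entirely inside one bag — forcing width ≥ 3. Combining the bounds, tw(G) = 3.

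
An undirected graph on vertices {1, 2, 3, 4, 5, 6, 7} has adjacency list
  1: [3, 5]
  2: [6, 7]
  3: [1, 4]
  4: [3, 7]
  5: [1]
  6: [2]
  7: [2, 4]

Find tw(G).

1

A width-1 tree decomposition is:
Bags: B1 = {2, 6}  B2 = {2, 7}  B3 = {4, 7}  B4 = {3, 4}  B5 = {1, 3}  B6 = {1, 5}
Tree: B1–B2, B2–B3, B3–B4, B4–B5, B5–B6
Every bag has size at most 2, so the width is 2 − 1 = 1 and tw(G) ≤ 1. G has an edge, so its treewidth is at least 1. Therefore the treewidth is 1.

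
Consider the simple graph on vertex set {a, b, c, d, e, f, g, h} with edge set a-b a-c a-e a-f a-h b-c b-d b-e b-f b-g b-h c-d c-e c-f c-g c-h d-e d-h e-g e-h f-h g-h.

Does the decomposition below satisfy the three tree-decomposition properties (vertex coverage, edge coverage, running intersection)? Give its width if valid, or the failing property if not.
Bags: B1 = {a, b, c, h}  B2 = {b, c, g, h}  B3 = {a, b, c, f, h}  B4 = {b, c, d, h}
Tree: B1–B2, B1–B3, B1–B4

A tree decomposition must satisfy three properties: every vertex lies in some bag; for every edge, both endpoints lie together in some bag; and for every vertex, the bags containing it form a connected subtree. Here vertex e appears in no bag, so the decomposition is invalid.

No — vertex e appears in no bag.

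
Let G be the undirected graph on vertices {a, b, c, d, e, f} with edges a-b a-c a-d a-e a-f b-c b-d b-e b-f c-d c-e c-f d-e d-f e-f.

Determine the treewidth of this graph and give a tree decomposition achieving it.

A single bag containing all 6 vertices is trivially a valid decomposition of width 5. For the lower bound, the 6 vertices {a, b, c, d, e, f} are pairwise adjacent, and any tree decomposition puts a clique entirely inside one bag — forcing width ≥ 5. Therefore the treewidth is 5.

Treewidth 5.
One optimal decomposition is:
Bags: B1 = {a, b, c, d, e, f}
Tree: (single bag)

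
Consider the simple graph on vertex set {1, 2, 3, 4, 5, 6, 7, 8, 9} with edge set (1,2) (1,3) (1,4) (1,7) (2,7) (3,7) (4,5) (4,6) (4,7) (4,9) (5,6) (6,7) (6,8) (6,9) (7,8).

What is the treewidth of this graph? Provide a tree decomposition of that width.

The largest bag has 3 vertices, giving width 2; this decomposition certifies tw(G) ≤ 2. For the lower bound, the 3 vertices {4, 6, 9} are pairwise adjacent, and any tree decomposition puts a clique entirely inside one bag — forcing width ≥ 2. Combining the bounds, tw(G) = 2.

Treewidth 2.
One such decomposition:
Bags: B1 = {4, 6, 7}  B2 = {4, 6, 9}  B3 = {1, 4, 7}  B4 = {1, 2, 7}  B5 = {1, 3, 7}  B6 = {4, 5, 6}  B7 = {6, 7, 8}
Tree: B1–B2, B1–B3, B3–B4, B3–B5, B2–B6, B1–B7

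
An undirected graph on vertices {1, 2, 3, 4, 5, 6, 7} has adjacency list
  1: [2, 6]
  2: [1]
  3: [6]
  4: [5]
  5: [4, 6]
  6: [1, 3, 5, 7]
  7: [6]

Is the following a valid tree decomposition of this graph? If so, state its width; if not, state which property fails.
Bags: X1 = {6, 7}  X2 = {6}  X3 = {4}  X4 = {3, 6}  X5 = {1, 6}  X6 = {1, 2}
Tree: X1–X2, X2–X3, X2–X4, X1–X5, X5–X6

A tree decomposition must satisfy three properties: every vertex lies in some bag; for every edge, both endpoints lie together in some bag; and for every vertex, the bags containing it form a connected subtree. Here vertex 5 appears in no bag, so the decomposition is invalid.

No — vertex 5 appears in no bag.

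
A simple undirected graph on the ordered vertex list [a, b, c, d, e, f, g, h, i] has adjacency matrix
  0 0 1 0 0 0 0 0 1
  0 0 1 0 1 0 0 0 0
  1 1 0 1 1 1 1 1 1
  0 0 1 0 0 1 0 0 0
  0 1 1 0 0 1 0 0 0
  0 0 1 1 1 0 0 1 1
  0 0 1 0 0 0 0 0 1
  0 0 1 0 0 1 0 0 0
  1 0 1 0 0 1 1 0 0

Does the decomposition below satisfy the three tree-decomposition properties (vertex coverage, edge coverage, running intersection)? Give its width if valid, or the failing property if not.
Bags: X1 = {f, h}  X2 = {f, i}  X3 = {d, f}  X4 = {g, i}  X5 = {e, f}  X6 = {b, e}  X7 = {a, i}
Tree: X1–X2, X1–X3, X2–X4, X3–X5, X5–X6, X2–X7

A tree decomposition must satisfy three properties: every vertex lies in some bag; for every edge, both endpoints lie together in some bag; and for every vertex, the bags containing it form a connected subtree. Here vertex c appears in no bag, so the decomposition is invalid.

No — vertex c appears in no bag.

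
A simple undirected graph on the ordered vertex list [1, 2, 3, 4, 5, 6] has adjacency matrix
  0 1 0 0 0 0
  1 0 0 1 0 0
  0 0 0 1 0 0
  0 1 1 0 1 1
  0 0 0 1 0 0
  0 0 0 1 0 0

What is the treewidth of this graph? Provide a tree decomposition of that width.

Each bag holds 2 vertices, so the decomposition has width 1, which upper-bounds the treewidth. Since G has at least one edge (e.g. 4–5), it is not an edgeless graph, so tw(G) ≥ 1. The upper and lower bounds meet at 1, so that is the treewidth.

Treewidth 1.
One such decomposition:
Bags: B1 = {4, 5}  B2 = {2, 4}  B3 = {3, 4}  B4 = {4, 6}  B5 = {1, 2}
Tree: B1–B2, B1–B3, B1–B4, B2–B5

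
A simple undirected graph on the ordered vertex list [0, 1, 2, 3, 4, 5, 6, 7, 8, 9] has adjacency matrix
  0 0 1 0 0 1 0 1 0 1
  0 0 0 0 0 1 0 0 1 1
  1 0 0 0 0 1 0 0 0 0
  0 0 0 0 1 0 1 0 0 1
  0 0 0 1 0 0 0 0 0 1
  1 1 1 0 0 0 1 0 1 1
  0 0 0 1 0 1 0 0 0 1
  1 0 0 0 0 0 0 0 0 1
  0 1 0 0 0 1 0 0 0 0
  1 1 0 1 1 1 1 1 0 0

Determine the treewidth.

A width-2 tree decomposition is:
Bags: B1 = {0, 5, 9}  B2 = {0, 7, 9}  B3 = {1, 5, 9}  B4 = {5, 6, 9}  B5 = {3, 6, 9}  B6 = {1, 5, 8}  B7 = {0, 2, 5}  B8 = {3, 4, 9}
Tree: B1–B2, B1–B3, B1–B4, B4–B5, B3–B6, B1–B7, B5–B8
The largest bag has 3 vertices, giving width 2; this decomposition certifies tw(G) ≤ 2. On the other hand G contains the 3-clique {1, 5, 8}. A clique must lie in a single bag of any decomposition, so no decomposition can have width below 2. Combining the bounds, tw(G) = 2.

2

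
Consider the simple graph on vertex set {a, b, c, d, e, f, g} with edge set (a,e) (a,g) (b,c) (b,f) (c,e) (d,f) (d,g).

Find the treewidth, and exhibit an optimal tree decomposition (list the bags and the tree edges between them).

Treewidth 2.
One such decomposition:
Bags: B1 = {b, c, f}  B2 = {c, d, f}  B3 = {c, d, g}  B4 = {a, c, g}  B5 = {a, c, e}
Tree: B1–B2, B2–B3, B3–B4, B4–B5

The largest bag has 3 vertices, giving width 2; this decomposition certifies tw(G) ≤ 2. Since c–b–f–d–g–a–e–c is a cycle in G, G is not acyclic. Forests are exactly the graphs of treewidth ≤ 1, so tw(G) ≥ 2. Therefore the treewidth is 2.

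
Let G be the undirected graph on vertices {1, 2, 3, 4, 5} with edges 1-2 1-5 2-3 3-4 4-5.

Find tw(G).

2

A width-2 tree decomposition is:
Bags: B1 = {3, 4, 5}  B2 = {1, 3, 5}  B3 = {1, 2, 3}
Tree: B1–B2, B2–B3
Every bag has size at most 3, so the width is 3 − 1 = 2 and tw(G) ≤ 2. The edges 3–4–5–1–2–3 form a cycle, so G is not a tree and its treewidth is at least 2. The upper and lower bounds meet at 2, so that is the treewidth.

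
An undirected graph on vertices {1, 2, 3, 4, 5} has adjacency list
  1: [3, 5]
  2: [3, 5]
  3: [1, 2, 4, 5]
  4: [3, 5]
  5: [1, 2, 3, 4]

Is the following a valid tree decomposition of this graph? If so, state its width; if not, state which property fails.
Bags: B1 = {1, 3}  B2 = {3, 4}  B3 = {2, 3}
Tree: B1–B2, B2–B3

No — vertex 5 appears in no bag.

A tree decomposition must satisfy three properties: every vertex lies in some bag; for every edge, both endpoints lie together in some bag; and for every vertex, the bags containing it form a connected subtree. Here vertex 5 appears in no bag, so the decomposition is invalid.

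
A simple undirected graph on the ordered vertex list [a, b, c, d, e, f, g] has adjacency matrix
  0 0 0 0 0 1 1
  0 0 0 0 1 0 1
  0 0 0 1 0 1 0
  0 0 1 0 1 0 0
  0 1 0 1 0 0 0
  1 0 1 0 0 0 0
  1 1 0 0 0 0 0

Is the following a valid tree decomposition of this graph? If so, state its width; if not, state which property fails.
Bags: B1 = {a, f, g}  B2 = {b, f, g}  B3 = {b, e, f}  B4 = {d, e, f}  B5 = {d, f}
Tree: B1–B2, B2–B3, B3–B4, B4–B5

No — vertex c appears in no bag.

A tree decomposition must satisfy three properties: every vertex lies in some bag; for every edge, both endpoints lie together in some bag; and for every vertex, the bags containing it form a connected subtree. Here vertex c appears in no bag, so the decomposition is invalid.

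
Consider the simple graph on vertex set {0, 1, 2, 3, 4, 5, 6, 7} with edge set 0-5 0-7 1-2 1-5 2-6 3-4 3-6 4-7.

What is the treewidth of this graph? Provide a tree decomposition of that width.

Treewidth 2.
Bags: B1 = {2, 3, 6}  B2 = {2, 3, 4}  B3 = {2, 4, 7}  B4 = {0, 2, 7}  B5 = {0, 2, 5}  B6 = {1, 2, 5}
Tree: B1–B2, B2–B3, B3–B4, B4–B5, B5–B6

The largest bag has 3 vertices, giving width 2; this decomposition certifies tw(G) ≤ 2. Since 2–6–3–4–7–0–5–1–2 is a cycle in G, G is not acyclic. Forests are exactly the graphs of treewidth ≤ 1, so tw(G) ≥ 2. Therefore the treewidth is 2.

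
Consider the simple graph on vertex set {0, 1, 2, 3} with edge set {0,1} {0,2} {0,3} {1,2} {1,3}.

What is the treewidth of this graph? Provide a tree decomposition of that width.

Every bag has size at most 3, so the width is 3 − 1 = 2 and tw(G) ≤ 2. For the lower bound, the 3 vertices {0, 1, 2} are pairwise adjacent, and any tree decomposition puts a clique entirely inside one bag — forcing width ≥ 2. Therefore the treewidth is 2.

Treewidth 2.
Bags: B1 = {0, 1, 3}  B2 = {0, 1, 2}
Tree: B1–B2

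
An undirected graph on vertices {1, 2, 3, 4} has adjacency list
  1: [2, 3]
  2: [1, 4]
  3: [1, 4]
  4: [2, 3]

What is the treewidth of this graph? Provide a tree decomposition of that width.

Treewidth 2.
Bags: B1 = {1, 3, 4}  B2 = {1, 2, 4}
Tree: B1–B2

Every bag has size at most 3, so the width is 3 − 1 = 2 and tw(G) ≤ 2. Since 1–3–4–2–1 is a cycle in G, G is not acyclic. Forests are exactly the graphs of treewidth ≤ 1, so tw(G) ≥ 2. Hence tw(G) = 2 exactly.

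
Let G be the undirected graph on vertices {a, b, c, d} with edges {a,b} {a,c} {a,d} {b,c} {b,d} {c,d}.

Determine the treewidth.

3

A width-3 tree decomposition is:
Bags: B1 = {a, b, c, d}
Tree: (single bag)
A single bag containing all 4 vertices is trivially a valid decomposition of width 3. For the lower bound, the 4 vertices {a, b, c, d} are pairwise adjacent, and any tree decomposition puts a clique entirely inside one bag — forcing width ≥ 3. Hence tw(G) = 3 exactly.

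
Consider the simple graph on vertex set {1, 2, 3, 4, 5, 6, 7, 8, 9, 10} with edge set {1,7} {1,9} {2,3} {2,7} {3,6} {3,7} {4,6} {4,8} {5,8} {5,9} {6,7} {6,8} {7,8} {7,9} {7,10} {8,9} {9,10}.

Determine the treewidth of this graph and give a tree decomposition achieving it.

Treewidth 2.
Bags: B1 = {3, 6, 7}  B2 = {6, 7, 8}  B3 = {7, 8, 9}  B4 = {7, 9, 10}  B5 = {5, 8, 9}  B6 = {2, 3, 7}  B7 = {4, 6, 8}  B8 = {1, 7, 9}
Tree: B1–B2, B2–B3, B3–B4, B3–B5, B1–B6, B2–B7, B4–B8

The largest bag has 3 vertices, giving width 2; this decomposition certifies tw(G) ≤ 2. For the lower bound, the 3 vertices {4, 6, 8} are pairwise adjacent, and any tree decomposition puts a clique entirely inside one bag — forcing width ≥ 2. Therefore the treewidth is 2.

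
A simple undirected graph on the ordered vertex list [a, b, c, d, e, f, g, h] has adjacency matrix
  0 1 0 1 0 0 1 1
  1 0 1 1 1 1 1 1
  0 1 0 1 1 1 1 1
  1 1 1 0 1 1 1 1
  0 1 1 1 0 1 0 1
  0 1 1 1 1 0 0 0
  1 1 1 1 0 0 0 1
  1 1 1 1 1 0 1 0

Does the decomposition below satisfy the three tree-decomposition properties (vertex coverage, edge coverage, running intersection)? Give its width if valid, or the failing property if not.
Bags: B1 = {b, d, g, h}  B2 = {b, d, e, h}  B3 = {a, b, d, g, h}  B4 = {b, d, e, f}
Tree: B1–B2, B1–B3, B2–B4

A tree decomposition must satisfy three properties: every vertex lies in some bag; for every edge, both endpoints lie together in some bag; and for every vertex, the bags containing it form a connected subtree. Here vertex c appears in no bag, so the decomposition is invalid.

No — vertex c appears in no bag.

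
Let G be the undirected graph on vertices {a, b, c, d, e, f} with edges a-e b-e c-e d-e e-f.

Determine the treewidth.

1

A width-1 tree decomposition is:
Bags: B1 = {c, e}  B2 = {b, e}  B3 = {e, f}  B4 = {a, e}  B5 = {d, e}
Tree: B1–B2, B2–B3, B2–B4, B2–B5
Each bag holds 2 vertices, so the decomposition has width 1, which upper-bounds the treewidth. Any graph with an edge has treewidth ≥ 1, and G has the edge c–e. Therefore the treewidth is 1.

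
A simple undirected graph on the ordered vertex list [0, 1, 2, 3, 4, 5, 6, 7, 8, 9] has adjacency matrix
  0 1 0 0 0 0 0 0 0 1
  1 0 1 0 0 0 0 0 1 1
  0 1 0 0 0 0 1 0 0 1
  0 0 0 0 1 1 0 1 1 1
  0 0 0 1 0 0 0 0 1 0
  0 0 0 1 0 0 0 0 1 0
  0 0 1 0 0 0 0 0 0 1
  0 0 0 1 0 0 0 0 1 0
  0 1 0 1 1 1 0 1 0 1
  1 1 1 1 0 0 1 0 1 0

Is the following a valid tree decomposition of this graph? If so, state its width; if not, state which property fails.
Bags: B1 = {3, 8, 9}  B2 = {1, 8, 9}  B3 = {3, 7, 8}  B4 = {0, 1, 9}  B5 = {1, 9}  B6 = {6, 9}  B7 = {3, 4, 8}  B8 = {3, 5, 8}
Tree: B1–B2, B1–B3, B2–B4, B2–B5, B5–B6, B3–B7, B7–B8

A tree decomposition must satisfy three properties: every vertex lies in some bag; for every edge, both endpoints lie together in some bag; and for every vertex, the bags containing it form a connected subtree. Here vertex 2 appears in no bag, so the decomposition is invalid.

No — vertex 2 appears in no bag.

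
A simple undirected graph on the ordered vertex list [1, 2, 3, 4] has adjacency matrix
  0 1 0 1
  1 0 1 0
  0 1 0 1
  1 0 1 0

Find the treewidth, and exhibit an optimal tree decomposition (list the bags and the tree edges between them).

Treewidth 2.
One optimal decomposition is:
Bags: B1 = {2, 3, 4}  B2 = {1, 2, 4}
Tree: B1–B2

The largest bag has 3 vertices, giving width 2; this decomposition certifies tw(G) ≤ 2. For the lower bound, G contains the cycle 2–3–4–1–2, so G is not a forest; only forests have treewidth ≤ 1, hence tw(G) ≥ 2. Combining the bounds, tw(G) = 2.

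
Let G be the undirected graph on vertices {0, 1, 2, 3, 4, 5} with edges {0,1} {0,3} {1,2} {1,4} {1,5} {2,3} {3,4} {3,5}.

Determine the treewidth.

A width-2 tree decomposition is:
Bags: B1 = {1, 2, 3}  B2 = {0, 1, 3}  B3 = {1, 3, 5}  B4 = {1, 3, 4}
Tree: B1–B2, B2–B3, B3–B4
Each bag holds 3 vertices, so the decomposition has width 2, which upper-bounds the treewidth. For the lower bound, G contains the cycle 2–3–0–1–2, so G is not a forest; only forests have treewidth ≤ 1, hence tw(G) ≥ 2. Combining the bounds, tw(G) = 2.

2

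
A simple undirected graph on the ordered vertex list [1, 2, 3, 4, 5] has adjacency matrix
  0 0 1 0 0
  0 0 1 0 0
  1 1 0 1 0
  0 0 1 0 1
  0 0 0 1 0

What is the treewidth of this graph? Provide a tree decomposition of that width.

Each bag holds 2 vertices, so the decomposition has width 1, which upper-bounds the treewidth. G has an edge, so its treewidth is at least 1. Combining the bounds, tw(G) = 1.

Treewidth 1.
One such decomposition:
Bags: B1 = {2, 3}  B2 = {3, 4}  B3 = {1, 3}  B4 = {4, 5}
Tree: B1–B2, B1–B3, B2–B4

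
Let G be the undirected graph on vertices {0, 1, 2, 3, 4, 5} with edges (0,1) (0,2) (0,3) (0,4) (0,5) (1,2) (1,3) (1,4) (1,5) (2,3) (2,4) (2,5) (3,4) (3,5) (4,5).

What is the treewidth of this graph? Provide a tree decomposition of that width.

Treewidth 5.
One such decomposition:
Bags: B1 = {0, 1, 2, 3, 4, 5}
Tree: (single bag)

With just one bag of size 6, the width is 6 − 1 = 5, so tw(G) ≤ 5. Conversely, {0, 1, 2, 3, 4, 5} is a clique of size 6, and the vertices of any clique must share a bag in every tree decomposition; so some bag has ≥ 6 vertices and tw(G) ≥ 5. Combining the bounds, tw(G) = 5.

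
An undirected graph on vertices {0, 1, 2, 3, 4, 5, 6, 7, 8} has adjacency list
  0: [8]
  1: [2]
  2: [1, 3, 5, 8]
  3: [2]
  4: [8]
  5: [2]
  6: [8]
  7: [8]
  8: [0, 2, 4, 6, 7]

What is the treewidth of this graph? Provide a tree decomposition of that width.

Each bag holds 2 vertices, so the decomposition has width 1, which upper-bounds the treewidth. Any graph with an edge has treewidth ≥ 1, and G has the edge 8–2. Hence tw(G) = 1 exactly.

Treewidth 1.
One optimal decomposition is:
Bags: B1 = {2, 8}  B2 = {0, 8}  B3 = {7, 8}  B4 = {4, 8}  B5 = {2, 3}  B6 = {2, 5}  B7 = {6, 8}  B8 = {1, 2}
Tree: B1–B2, B1–B3, B3–B4, B1–B5, B5–B6, B1–B7, B5–B8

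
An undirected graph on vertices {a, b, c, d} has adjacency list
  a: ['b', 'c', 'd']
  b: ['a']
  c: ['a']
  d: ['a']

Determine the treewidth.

1

A width-1 tree decomposition is:
Bags: B1 = {a, c}  B2 = {a, d}  B3 = {a, b}
Tree: B1–B2, B2–B3
The largest bag has 2 vertices, giving width 1; this decomposition certifies tw(G) ≤ 1. G has an edge, so its treewidth is at least 1. Therefore the treewidth is 1.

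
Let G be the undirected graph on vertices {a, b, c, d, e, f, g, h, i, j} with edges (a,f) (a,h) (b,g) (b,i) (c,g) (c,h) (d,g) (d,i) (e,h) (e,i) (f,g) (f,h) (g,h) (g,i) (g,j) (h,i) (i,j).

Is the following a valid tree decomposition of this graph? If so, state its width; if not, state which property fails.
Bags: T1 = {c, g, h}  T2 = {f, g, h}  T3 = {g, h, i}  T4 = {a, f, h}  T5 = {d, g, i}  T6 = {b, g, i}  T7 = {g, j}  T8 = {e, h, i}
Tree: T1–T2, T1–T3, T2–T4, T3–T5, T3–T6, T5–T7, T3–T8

A tree decomposition must satisfy three properties: every vertex lies in some bag; for every edge, both endpoints lie together in some bag; and for every vertex, the bags containing it form a connected subtree. Here edge (i,j) lies in no bag, so the decomposition is invalid.

No — edge (i,j) lies in no bag.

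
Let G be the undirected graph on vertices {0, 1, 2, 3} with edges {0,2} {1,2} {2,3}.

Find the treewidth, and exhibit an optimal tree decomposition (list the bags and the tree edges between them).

Each bag holds 2 vertices, so the decomposition has width 1, which upper-bounds the treewidth. G has an edge, so its treewidth is at least 1. The upper and lower bounds meet at 1, so that is the treewidth.

Treewidth 1.
One such decomposition:
Bags: B1 = {0, 2}  B2 = {2, 3}  B3 = {1, 2}
Tree: B1–B2, B1–B3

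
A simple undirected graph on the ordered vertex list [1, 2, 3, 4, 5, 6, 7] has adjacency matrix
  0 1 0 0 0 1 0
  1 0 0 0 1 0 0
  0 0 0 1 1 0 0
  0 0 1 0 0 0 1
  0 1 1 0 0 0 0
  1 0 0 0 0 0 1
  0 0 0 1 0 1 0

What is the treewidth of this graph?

2

A width-2 tree decomposition is:
Bags: B1 = {1, 6, 7}  B2 = {1, 2, 7}  B3 = {2, 5, 7}  B4 = {3, 5, 7}  B5 = {3, 4, 7}
Tree: B1–B2, B2–B3, B3–B4, B4–B5
Every bag has size at most 3, so the width is 3 − 1 = 2 and tw(G) ≤ 2. For the lower bound, G contains the cycle 7–6–1–2–5–3–4–7, so G is not a forest; only forests have treewidth ≤ 1, hence tw(G) ≥ 2. Combining the bounds, tw(G) = 2.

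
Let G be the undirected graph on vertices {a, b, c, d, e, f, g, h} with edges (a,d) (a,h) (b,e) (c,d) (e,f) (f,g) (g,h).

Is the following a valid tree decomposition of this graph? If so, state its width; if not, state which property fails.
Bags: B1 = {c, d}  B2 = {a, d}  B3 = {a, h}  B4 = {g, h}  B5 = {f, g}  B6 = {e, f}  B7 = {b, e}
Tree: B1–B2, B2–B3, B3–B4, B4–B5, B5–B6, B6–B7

Yes; width 1.

Checking the three conditions: (i) the bags cover all of {a, b, c, d, e, f, g, h}; (ii) for each edge, some bag contains both endpoints; (iii) the bags containing any fixed vertex form a subtree. All hold, so the decomposition is valid with width 2 − 1 = 1.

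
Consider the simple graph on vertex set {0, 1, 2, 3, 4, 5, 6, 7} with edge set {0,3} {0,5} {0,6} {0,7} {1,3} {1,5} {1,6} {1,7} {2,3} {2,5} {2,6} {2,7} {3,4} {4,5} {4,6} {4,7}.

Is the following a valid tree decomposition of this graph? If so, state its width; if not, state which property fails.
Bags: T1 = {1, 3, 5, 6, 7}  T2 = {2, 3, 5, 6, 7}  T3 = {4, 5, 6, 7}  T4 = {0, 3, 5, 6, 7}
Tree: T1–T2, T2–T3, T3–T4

No — edge (3,4) lies in no bag.

A tree decomposition must satisfy three properties: every vertex lies in some bag; for every edge, both endpoints lie together in some bag; and for every vertex, the bags containing it form a connected subtree. Here edge (3,4) lies in no bag, so the decomposition is invalid.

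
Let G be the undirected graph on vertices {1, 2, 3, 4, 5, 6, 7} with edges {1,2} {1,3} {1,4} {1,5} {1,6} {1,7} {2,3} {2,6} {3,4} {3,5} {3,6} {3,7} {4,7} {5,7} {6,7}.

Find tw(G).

3

A width-3 tree decomposition is:
Bags: B1 = {1, 3, 4, 7}  B2 = {1, 3, 5, 7}  B3 = {1, 3, 6, 7}  B4 = {1, 2, 3, 6}
Tree: B1–B2, B2–B3, B3–B4
Every bag has size at most 4, so the width is 4 − 1 = 3 and tw(G) ≤ 3. For the lower bound, the 4 vertices {1, 2, 3, 6} are pairwise adjacent, and any tree decomposition puts a clique entirely inside one bag — forcing width ≥ 3. Therefore the treewidth is 3.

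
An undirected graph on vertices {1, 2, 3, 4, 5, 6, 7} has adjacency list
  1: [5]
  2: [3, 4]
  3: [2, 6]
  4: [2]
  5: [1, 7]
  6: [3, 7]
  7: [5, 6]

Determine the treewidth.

A width-1 tree decomposition is:
Bags: B1 = {2, 4}  B2 = {2, 3}  B3 = {3, 6}  B4 = {6, 7}  B5 = {5, 7}  B6 = {1, 5}
Tree: B1–B2, B2–B3, B3–B4, B4–B5, B5–B6
Every bag has size at most 2, so the width is 2 − 1 = 1 and tw(G) ≤ 1. Since G has at least one edge (e.g. 4–2), it is not an edgeless graph, so tw(G) ≥ 1. The upper and lower bounds meet at 1, so that is the treewidth.

1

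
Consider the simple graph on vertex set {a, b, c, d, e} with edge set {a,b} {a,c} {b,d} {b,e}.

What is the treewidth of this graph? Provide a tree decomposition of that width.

The largest bag has 2 vertices, giving width 1; this decomposition certifies tw(G) ≤ 1. Any graph with an edge has treewidth ≥ 1, and G has the edge b–a. The upper and lower bounds meet at 1, so that is the treewidth.

Treewidth 1.
One optimal decomposition is:
Bags: B1 = {a, b}  B2 = {b, e}  B3 = {b, d}  B4 = {a, c}
Tree: B1–B2, B1–B3, B1–B4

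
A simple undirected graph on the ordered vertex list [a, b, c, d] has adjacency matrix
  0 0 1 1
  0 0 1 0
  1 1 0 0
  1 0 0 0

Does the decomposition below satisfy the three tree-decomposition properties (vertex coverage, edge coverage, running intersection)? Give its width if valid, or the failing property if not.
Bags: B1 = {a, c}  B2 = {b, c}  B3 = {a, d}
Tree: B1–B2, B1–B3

Yes; width 1.

Every vertex of G appears in some bag (union = {a, b, c, d}); every edge is covered by a bag; and for each vertex v the set of bags containing v is connected in the bag tree. The decomposition is therefore valid. The largest bag has 2 vertices, so the width is 1.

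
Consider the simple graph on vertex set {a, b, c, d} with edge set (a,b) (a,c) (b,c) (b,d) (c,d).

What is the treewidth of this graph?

A width-2 tree decomposition is:
Bags: B1 = {a, b, c}  B2 = {b, c, d}
Tree: B1–B2
Each bag holds 3 vertices, so the decomposition has width 2, which upper-bounds the treewidth. Conversely, {b, c, d} is a clique of size 3, and the vertices of any clique must share a bag in every tree decomposition; so some bag has ≥ 3 vertices and tw(G) ≥ 2. The upper and lower bounds meet at 2, so that is the treewidth.

2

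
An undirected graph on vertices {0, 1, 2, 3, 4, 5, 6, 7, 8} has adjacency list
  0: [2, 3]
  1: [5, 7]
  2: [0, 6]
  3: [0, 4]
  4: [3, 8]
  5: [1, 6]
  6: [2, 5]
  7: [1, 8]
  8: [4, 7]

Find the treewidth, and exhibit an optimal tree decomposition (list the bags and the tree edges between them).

Treewidth 2.
One such decomposition:
Bags: B1 = {0, 3, 4}  B2 = {0, 2, 4}  B3 = {2, 4, 6}  B4 = {4, 5, 6}  B5 = {1, 4, 5}  B6 = {1, 4, 7}  B7 = {4, 7, 8}
Tree: B1–B2, B2–B3, B3–B4, B4–B5, B5–B6, B6–B7

The largest bag has 3 vertices, giving width 2; this decomposition certifies tw(G) ≤ 2. For the lower bound, G contains the cycle 4–3–0–2–6–5–1–7–8–4, so G is not a forest; only forests have treewidth ≤ 1, hence tw(G) ≥ 2. Combining the bounds, tw(G) = 2.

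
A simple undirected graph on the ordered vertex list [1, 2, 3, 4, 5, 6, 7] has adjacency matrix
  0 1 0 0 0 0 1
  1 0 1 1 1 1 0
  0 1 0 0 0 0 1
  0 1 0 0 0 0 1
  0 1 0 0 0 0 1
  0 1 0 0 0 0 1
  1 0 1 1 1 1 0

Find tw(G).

A width-2 tree decomposition is:
Bags: B1 = {2, 5, 7}  B2 = {2, 3, 7}  B3 = {1, 2, 7}  B4 = {2, 6, 7}  B5 = {2, 4, 7}
Tree: B1–B2, B2–B3, B3–B4, B4–B5
Each bag holds 3 vertices, so the decomposition has width 2, which upper-bounds the treewidth. For the lower bound, G contains the cycle 7–5–2–3–7, so G is not a forest; only forests have treewidth ≤ 1, hence tw(G) ≥ 2. Therefore the treewidth is 2.

2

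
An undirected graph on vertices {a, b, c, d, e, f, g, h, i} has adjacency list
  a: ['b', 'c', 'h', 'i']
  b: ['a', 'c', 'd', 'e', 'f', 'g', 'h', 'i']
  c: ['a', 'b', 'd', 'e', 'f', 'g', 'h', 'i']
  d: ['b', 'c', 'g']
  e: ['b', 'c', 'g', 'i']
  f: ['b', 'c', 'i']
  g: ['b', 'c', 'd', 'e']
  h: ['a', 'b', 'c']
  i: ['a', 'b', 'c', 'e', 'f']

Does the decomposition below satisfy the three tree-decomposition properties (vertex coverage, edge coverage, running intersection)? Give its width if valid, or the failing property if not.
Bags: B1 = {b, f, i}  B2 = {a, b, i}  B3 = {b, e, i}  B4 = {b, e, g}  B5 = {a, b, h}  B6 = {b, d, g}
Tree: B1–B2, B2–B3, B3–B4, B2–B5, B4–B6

A tree decomposition must satisfy three properties: every vertex lies in some bag; for every edge, both endpoints lie together in some bag; and for every vertex, the bags containing it form a connected subtree. Here vertex c appears in no bag, so the decomposition is invalid.

No — vertex c appears in no bag.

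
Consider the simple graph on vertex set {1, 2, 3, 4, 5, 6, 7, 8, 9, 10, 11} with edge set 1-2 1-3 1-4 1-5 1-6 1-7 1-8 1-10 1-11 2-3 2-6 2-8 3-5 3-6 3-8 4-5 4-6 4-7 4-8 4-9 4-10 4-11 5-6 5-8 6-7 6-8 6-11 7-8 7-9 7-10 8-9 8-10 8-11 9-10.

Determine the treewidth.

4

A width-4 tree decomposition is:
Bags: B1 = {1, 4, 5, 6, 8}  B2 = {1, 4, 6, 7, 8}  B3 = {1, 3, 5, 6, 8}  B4 = {1, 4, 7, 8, 10}  B5 = {4, 7, 8, 9, 10}  B6 = {1, 2, 3, 6, 8}  B7 = {1, 4, 6, 8, 11}
Tree: B1–B2, B1–B3, B2–B4, B4–B5, B3–B6, B1–B7
Every bag has size at most 5, so the width is 5 − 1 = 4 and tw(G) ≤ 4. Conversely, {1, 4, 7, 8, 10} is a clique of size 5, and the vertices of any clique must share a bag in every tree decomposition; so some bag has ≥ 5 vertices and tw(G) ≥ 4. Combining the bounds, tw(G) = 4.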